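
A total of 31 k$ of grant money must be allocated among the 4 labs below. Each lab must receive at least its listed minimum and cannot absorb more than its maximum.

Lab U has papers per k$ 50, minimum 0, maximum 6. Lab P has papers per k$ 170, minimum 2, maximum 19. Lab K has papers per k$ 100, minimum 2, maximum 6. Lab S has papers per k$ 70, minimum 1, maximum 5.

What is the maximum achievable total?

Meeting every minimum uses 0+2+2+1 = 5 k$, leaving 26.
Order the labs by papers per k$: Lab P 170 > Lab K 100 > Lab S 70 > Lab U 50.
Lab P: +17 to 19 (cap) ; 9 left.
Lab K: +4 to 6 (cap) ; 5 left.
Give Lab S 4 more to hit its cap of 5 ; 1 left.
Lab U: +1 (room for 6) → 1. Pool exhausted.
Total = 50×1 + 170×19 + 100×6 + 70×5 = 4230.

4230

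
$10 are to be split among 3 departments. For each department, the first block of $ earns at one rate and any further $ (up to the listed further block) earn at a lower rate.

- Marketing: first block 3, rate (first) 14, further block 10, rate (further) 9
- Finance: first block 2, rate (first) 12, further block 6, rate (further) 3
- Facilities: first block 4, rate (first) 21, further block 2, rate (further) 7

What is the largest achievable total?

Treat each block as its own option and order by rate: Facilities/T1 21 > Marketing/T1 14 > Finance/T1 12 > Marketing/T2 9 > Facilities/T2 7 > Finance/T2 3.
Fill Facilities T1 block (4 at 21) ; 6 left.
Marketing/T1 (14): +3 ; 3 left.
Fill Finance T1 block (2 at 12) ; 1 left.
Marketing T2 at 9: only 1 left, fill 1.
Total = 21×4 + 14×3 + 12×2 + 9×1 = 159.

159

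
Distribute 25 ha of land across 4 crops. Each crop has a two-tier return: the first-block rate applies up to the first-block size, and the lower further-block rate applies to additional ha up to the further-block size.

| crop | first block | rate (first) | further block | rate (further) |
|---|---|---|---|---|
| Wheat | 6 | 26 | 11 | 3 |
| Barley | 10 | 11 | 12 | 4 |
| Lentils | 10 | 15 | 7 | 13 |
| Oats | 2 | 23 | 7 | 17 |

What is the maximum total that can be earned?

471

Rank every tier by rate: Wheat/first 26 > Oats/first 23 > Oats/second 17 > Lentils/first 15 > Lentils/second 13 > Barley/first 11 > Barley/second 4 > Wheat/second 3.
Wheat first at 26: fill all 6 ; 19 left.
Oats first at 23: fill all 2 ; 17 left.
Oats/second (17): +7 ; 10 left.
Fill Lentils first block (10 at 15) ; 0 left.
Total = 26×6 + 23×2 + 17×7 + 15×10 = 471.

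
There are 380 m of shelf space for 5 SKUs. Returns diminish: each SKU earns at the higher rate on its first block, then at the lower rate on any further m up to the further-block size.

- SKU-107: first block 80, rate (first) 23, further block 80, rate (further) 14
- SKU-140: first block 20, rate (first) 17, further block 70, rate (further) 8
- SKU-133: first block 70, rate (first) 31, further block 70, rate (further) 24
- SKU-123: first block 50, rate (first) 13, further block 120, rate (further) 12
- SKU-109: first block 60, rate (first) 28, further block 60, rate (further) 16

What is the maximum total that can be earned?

Treat each block as its own option and order by rate: SKU-133/T1 31 > SKU-109/T1 28 > SKU-133/T2 24 > SKU-107/T1 23 > SKU-140/T1 17 > SKU-109/T2 16 > SKU-107/T2 14 > SKU-123/T1 13 > SKU-123/T2 12 > SKU-140/T2 8.
SKU-133 T1 at 31: fill all 70 → 310 left.
Fill SKU-109 T1 block (60 at 28) → 250 left.
SKU-133 T2 at 24: fill all 70 → 180 left.
Fill SKU-107 T1 block (80 at 23) → 100 left.
Fill SKU-140 T1 block (20 at 17) → 80 left.
SKU-109/T2 (16): +60 → 20 left.
SKU-107 T2 at 14: only 20 left, fill 20.
Total = 31×70 + 28×60 + 24×70 + 23×80 + 17×20 + 16×60 + 14×20 = 8950.

8950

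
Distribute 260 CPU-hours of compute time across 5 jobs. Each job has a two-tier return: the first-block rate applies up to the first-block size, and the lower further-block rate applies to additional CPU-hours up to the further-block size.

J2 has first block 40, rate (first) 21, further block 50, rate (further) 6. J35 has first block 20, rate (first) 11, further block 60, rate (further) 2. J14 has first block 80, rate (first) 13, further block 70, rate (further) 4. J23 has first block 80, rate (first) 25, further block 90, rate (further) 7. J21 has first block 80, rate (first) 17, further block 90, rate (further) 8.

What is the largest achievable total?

Order all 10 blocks by rate: J23/T1 25 > J2/T1 21 > J21/T1 17 > J14/T1 13 > J35/T1 11 > J21/T2 8 > J23/T2 7 > J2/T2 6 > J14/T2 4 > J35/T2 2.
J23 T1 at 25: fill all 80 ; 180 left.
J2/T1 (21): +40 ; 140 left.
J21/T1 (17): +80 ; 60 left.
J14/T1: +60 of 80 at 13; pool empty.
Total = 25×80 + 21×40 + 17×80 + 13×60 = 4980.

4980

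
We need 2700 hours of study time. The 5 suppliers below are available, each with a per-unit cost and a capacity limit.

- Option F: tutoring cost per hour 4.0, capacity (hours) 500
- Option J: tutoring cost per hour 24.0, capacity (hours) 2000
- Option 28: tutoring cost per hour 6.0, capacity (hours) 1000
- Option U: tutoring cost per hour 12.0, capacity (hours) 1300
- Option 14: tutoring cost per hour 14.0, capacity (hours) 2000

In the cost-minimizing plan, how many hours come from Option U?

Use suppliers in increasing cost order.
Option F (4.0): use full 500 — 2200 hours to go.
Take 1000 from Option 28 at 6.0 — need 1200 more.
Take 1200 from Option U at 12.0 to finish.
Option 14, Option J: unused.

1200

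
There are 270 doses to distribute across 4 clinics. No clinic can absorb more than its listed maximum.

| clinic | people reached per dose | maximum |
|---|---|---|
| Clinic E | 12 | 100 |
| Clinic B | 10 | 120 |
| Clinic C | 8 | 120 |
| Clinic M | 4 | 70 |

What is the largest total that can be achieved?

2800

Order the clinics by people reached per dose: Clinic E 12 > Clinic B 10 > Clinic C 8 > Clinic M 4.
Clinic E: +100 to 100 (cap) → 170 left.
Clinic B takes 120 to reach its cap of 120 → 50 left.
Clinic C has room for 120 but only 50 remain, so it gets 50.
Total = 12×100 + 10×120 + 8×50 = 2800.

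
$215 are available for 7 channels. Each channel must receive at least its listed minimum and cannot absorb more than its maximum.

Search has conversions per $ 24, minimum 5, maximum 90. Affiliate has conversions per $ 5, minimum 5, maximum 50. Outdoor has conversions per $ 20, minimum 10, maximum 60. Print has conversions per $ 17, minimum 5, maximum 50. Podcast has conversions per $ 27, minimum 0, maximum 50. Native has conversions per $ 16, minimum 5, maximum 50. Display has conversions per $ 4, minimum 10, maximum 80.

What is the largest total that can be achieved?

Meeting every minimum uses 5+5+10+5+0+5+10 = 40 $, leaving 175.
Order the channels by conversions per $: Podcast 27 > Search 24 > Outdoor 20 > Print 17 > Native 16 > Affiliate 5 > Display 4.
Give Podcast 50 more to hit its cap of 50 — 125 left.
Give Search 85 more to hit its cap of 90 — 40 left.
Only 40 left; Outdoor takes them to reach 50.
Total = 24×90 + 5×5 + 20×50 + 17×5 + 27×50 + 16×5 + 4×10 = 4740.

4740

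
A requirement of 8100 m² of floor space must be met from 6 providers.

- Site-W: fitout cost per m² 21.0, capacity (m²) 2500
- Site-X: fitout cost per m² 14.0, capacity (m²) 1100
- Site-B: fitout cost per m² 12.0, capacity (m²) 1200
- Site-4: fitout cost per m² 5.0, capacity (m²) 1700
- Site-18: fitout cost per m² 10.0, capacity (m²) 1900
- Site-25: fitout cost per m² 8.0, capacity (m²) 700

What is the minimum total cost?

Fill from the cheapest provider first.
Site-4 at 5.0: take all 1700 m² → 6400 still needed.
Take 700 from Site-25 at 8.0 → need 5700 more.
Take 1900 from Site-18 at 10.0 → need 3800 more.
Site-B at 12.0: take all 1200 m² → 2600 still needed.
Site-X at 14.0: take all 1100 m² → 1500 still needed.
Site-W at 21.0: take 1500 of its 2500 → requirement met.
Cost = 1700×5.0 + 700×8.0 + 1900×10.0 + 1200×12.0 + 1100×14.0 + 1500×21.0 = 94400.

94400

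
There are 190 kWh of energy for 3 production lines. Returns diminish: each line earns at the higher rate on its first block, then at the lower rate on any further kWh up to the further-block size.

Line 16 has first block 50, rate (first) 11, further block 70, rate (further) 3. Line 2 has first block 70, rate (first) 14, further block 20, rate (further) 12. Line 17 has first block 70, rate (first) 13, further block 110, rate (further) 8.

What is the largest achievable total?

2460

Rank every tier by rate: Line 2/T1 14 > Line 17/T1 13 > Line 2/T2 12 > Line 16/T1 11 > Line 17/T2 8 > Line 16/T2 3.
Line 2 T1 at 14: fill all 70 → 120 left.
Fill Line 17 T1 block (70 at 13) → 50 left.
Line 2 T2 at 12: fill all 20 → 30 left.
Line 16 T1 at 11: only 30 left, fill 30.
Total = 14×70 + 13×70 + 12×20 + 11×30 = 2460.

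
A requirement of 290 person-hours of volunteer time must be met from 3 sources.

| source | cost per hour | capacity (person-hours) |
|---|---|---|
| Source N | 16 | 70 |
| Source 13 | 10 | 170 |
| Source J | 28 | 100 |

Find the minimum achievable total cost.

4220

Fill from the cheapest source first.
Take 170 from Source 13 at 10 ; need 120 more.
Take 70 from Source N at 16 ; need 50 more.
Take 50 from Source J at 28 to finish.
Cost = 170×10 + 70×16 + 50×28 = 4220.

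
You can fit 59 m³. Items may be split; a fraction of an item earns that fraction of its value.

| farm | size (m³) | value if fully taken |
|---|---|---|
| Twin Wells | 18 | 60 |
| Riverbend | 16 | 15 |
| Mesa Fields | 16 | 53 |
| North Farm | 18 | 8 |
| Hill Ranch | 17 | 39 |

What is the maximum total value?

159.5

Best value per unit of size first: Twin Wells 60/18≈3.33, Mesa Fields 53/16≈3.31, Hill Ranch 39/17≈2.29, Riverbend 15/16≈0.938, North Farm 8/18≈0.444.
Take all of Twin Wells (18 m³, value 60) ; 41 m³ left.
Mesa Fields: take in full, 16 m³ for value 53 ; 25 left.
Take all of Hill Ranch (17 m³, value 39) ; 8 m³ left.
Fill the last 8 m³ with part of Riverbend: 8/16 of it earns 7.5.
Total value = 159.5.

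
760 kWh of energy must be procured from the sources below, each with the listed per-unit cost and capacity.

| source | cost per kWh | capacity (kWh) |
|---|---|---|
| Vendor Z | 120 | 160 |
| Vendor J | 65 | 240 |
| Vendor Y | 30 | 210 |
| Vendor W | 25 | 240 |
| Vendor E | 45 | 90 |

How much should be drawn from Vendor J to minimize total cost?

Use sources in increasing cost order.
Take 240 from Vendor W at 25 — need 520 more.
Vendor Y (30): use full 210 — 310 kWh to go.
Take 90 from Vendor E at 45 — need 220 more.
Vendor J (65): take the remaining 220 — done.
Vendor Z: unused.

220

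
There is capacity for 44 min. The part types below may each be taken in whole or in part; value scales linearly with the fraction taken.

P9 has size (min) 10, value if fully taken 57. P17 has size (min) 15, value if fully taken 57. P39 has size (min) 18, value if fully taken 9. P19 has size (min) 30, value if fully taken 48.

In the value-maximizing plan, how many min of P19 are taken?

19

Best value per unit of size first: P9 57/10≈5.7, P17 57/15≈3.8, P19 48/30≈1.6, P39 9/18≈0.5.
All 10 min of P9 fit (value 57) — 34 remain.
P17: take in full, 15 min for value 57 — 19 left.
Fill the last 19 min with part of P19: 19/30 of it earns 30.4.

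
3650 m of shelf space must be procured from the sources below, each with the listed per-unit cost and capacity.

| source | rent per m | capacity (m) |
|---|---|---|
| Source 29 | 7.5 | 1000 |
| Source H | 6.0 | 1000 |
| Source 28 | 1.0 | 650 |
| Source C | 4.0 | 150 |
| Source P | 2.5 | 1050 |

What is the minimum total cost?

Use sources in increasing cost order.
Source 28 (1.0): use full 650 — 3000 m to go.
Source P at 2.5: take all 1050 m — 1950 still needed.
Take 150 from Source C at 4.0 — need 1800 more.
Take 1000 from Source H at 6.0 — need 800 more.
Source 29 (7.5): take the remaining 800 — done.
Cost = 650×1.0 + 1050×2.5 + 150×4.0 + 1000×6.0 + 800×7.5 = 15875.

15875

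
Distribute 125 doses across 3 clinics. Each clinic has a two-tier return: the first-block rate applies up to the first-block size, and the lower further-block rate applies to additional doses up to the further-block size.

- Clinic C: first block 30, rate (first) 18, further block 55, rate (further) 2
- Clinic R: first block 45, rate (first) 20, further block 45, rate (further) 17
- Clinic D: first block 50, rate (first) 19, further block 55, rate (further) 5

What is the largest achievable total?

Order all 6 blocks by rate: Clinic R/tier1 20 > Clinic D/tier1 19 > Clinic C/tier1 18 > Clinic R/tier2 17 > Clinic D/tier2 5 > Clinic C/tier2 2.
Fill Clinic R tier1 block (45 at 20) — 80 left.
Fill Clinic D tier1 block (50 at 19) — 30 left.
Fill Clinic C tier1 block (30 at 18) — 0 left.
Total = 20×45 + 19×50 + 18×30 = 2390.

2390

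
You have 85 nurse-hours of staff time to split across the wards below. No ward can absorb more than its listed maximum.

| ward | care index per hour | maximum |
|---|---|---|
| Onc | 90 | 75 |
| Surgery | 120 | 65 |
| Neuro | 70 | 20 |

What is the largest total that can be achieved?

Rank by care index per hour: Surgery 120 > Onc 90 > Neuro 70.
Give Surgery 65 to hit its cap of 65 — 20 left.
Only 20 left; Onc takes them to reach 20.
Total = 90×20 + 120×65 = 9600.

9600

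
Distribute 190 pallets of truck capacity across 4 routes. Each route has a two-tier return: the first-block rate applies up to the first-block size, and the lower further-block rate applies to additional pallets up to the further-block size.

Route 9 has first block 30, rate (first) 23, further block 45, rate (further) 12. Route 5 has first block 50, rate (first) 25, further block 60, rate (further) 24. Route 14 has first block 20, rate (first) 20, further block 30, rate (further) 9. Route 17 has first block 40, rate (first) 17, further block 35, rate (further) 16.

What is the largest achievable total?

Treat each block as its own option and order by rate: Route 5/T1 25 > Route 5/T2 24 > Route 9/T1 23 > Route 14/T1 20 > Route 17/T1 17 > Route 17/T2 16 > Route 9/T2 12 > Route 14/T2 9.
Route 5 T1 at 25: fill all 50 — 140 left.
Route 5/T2 (24): +60 — 80 left.
Route 9 T1 at 23: fill all 30 — 50 left.
Fill Route 14 T1 block (20 at 20) — 30 left.
Route 17 T1 at 17: only 30 left, fill 30.
Total = 25×50 + 24×60 + 23×30 + 20×20 + 17×30 = 4290.

4290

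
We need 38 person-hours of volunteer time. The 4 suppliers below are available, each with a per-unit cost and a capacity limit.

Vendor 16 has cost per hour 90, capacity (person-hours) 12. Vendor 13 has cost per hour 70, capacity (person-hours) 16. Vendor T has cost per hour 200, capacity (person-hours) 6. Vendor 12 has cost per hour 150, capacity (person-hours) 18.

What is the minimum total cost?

3700

Use suppliers in increasing cost order.
Vendor 13 (70): use full 16 — 22 person-hours to go.
Take 12 from Vendor 16 at 90 — need 10 more.
Take 10 from Vendor 12 at 150 to finish.
Vendor T: unused.
Cost = 16×70 + 12×90 + 10×150 = 3700.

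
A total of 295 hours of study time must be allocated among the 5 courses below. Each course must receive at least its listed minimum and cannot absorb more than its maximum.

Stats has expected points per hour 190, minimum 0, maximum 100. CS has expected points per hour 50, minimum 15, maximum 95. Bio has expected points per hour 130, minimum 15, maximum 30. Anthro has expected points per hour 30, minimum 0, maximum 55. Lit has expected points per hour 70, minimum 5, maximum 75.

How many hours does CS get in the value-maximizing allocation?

90

Meeting every minimum uses 0+15+15+0+5 = 35 hours, leaving 260.
Highest expected points per hour first: Stats 190 > Bio 130 > Lit 70 > CS 50 > Anthro 30.
Stats takes 100 more to reach its cap of 100 → 160 left.
Give Bio 15 more to hit its cap of 30 → 145 left.
Lit takes 70 more to reach its cap of 75 → 75 left.
CS: +75 (room for 80) → 90. Pool exhausted.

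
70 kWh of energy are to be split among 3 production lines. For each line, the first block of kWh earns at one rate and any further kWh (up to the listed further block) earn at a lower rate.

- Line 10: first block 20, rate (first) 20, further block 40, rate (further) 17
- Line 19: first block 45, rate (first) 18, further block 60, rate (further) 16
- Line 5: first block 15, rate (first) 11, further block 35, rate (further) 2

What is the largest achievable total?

Rank every tier by rate: Line 10/T1 20 > Line 19/T1 18 > Line 10/T2 17 > Line 19/T2 16 > Line 5/T1 11 > Line 5/T2 2.
Line 10/T1 (20): +20 — 50 left.
Line 19 T1 at 18: fill all 45 — 5 left.
5 remain; put them into Line 10 T2 at 17.
Total = 20×20 + 18×45 + 17×5 = 1295.

1295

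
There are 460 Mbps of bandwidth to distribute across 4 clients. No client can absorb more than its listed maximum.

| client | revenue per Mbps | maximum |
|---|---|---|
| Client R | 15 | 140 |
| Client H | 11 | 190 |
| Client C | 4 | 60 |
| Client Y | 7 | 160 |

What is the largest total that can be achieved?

5100

Order the clients by revenue per Mbps: Client R 15 > Client H 11 > Client Y 7 > Client C 4.
Give Client R 140 to hit its cap of 140 ; 320 left.
Client H: +190 to 190 (cap) ; 130 left.
Only 130 left; Client Y takes them to reach 130.
Total = 15×140 + 11×190 + 7×130 = 5100.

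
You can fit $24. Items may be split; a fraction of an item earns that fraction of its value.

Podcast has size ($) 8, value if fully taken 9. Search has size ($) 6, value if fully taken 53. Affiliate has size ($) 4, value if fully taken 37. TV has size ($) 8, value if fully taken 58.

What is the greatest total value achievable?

Rank by value-to-size ratio: Affiliate 37/4≈9.25, Search 53/6≈8.83, TV 58/8≈7.25, Podcast 9/8≈1.12.
Affiliate: take in full, 4 $ for value 37 → 20 left.
Take all of Search (6 $, value 53) → 14 $ left.
All 8 $ of TV fit (value 58) → 6 remain.
Only 6 $ remain; take 6/8 of Podcast for value 9×6/8 = 6.75.
Total value = 154.75.

154.75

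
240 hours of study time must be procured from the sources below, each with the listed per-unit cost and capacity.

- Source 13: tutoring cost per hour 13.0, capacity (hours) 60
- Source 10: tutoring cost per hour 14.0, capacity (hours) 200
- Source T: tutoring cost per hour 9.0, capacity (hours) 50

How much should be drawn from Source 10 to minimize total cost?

Fill from the cheapest source first.
Source T at 9.0: take all 50 hours → 190 still needed.
Source 13 at 13.0: take all 60 hours → 130 still needed.
Take 130 from Source 10 at 14.0 to finish.

130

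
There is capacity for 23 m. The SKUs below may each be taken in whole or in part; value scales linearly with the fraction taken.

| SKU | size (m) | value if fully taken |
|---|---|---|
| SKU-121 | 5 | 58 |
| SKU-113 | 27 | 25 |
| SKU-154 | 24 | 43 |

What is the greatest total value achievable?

90.25

Rank by value-to-size ratio: SKU-121 58/5≈11.6, SKU-154 43/24≈1.79, SKU-113 25/27≈0.926.
SKU-121: take in full, 5 m for value 58 ; 18 left.
18 m left: a 18/24 share of SKU-154 gives 43×18/24 = 32.25.
Total value = 90.25.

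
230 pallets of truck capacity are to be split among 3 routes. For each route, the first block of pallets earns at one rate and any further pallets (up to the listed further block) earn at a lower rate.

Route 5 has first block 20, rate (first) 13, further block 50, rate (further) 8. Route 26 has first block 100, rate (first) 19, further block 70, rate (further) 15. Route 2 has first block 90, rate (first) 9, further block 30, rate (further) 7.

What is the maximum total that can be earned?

Treat each block as its own option and order by rate: Route 26/first 19 > Route 26/second 15 > Route 5/first 13 > Route 2/first 9 > Route 5/second 8 > Route 2/second 7.
Route 26 first at 19: fill all 100 — 130 left.
Route 26/second (15): +70 — 60 left.
Fill Route 5 first block (20 at 13) — 40 left.
Route 2/first: +40 of 90 at 9; pool empty.
Total = 19×100 + 15×70 + 13×20 + 9×40 = 3570.

3570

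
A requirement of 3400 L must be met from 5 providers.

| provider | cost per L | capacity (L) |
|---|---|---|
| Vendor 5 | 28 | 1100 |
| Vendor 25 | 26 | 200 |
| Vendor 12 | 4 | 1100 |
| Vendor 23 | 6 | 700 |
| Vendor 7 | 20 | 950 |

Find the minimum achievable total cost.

Use providers in increasing cost order.
Vendor 12 at 4: take all 1100 L — 2300 still needed.
Take 700 from Vendor 23 at 6 — need 1600 more.
Take 950 from Vendor 7 at 20 — need 650 more.
Take 200 from Vendor 25 at 26 — need 450 more.
Vendor 5 (28): take the remaining 450 — done.
Cost = 1100×4 + 700×6 + 950×20 + 200×26 + 450×28 = 45400.

45400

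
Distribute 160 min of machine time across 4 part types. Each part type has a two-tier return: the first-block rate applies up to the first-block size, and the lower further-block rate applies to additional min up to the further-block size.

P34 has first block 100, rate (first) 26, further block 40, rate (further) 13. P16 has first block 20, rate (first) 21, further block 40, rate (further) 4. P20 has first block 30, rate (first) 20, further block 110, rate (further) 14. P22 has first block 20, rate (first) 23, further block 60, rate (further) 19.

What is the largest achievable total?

Rank every tier by rate: P34/T1 26 > P22/T1 23 > P16/T1 21 > P20/T1 20 > P22/T2 19 > P20/T2 14 > P34/T2 13 > P16/T2 4.
P34 T1 at 26: fill all 100 — 60 left.
P22 T1 at 23: fill all 20 — 40 left.
P16/T1 (21): +20 — 20 left.
20 remain; put them into P20 T1 at 20.
Total = 26×100 + 23×20 + 21×20 + 20×20 = 3880.

3880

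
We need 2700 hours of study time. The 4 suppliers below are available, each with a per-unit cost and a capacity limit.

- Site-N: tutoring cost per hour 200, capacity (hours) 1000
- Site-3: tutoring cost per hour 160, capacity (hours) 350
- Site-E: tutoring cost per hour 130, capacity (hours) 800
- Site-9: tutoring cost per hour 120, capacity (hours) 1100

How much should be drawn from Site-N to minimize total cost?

450

Cheapest first:
Site-9 at 120: take all 1100 hours → 1600 still needed.
Site-E (130): use full 800 → 800 hours to go.
Take 350 from Site-3 at 160 → need 450 more.
Site-N (200): take the remaining 450 → done.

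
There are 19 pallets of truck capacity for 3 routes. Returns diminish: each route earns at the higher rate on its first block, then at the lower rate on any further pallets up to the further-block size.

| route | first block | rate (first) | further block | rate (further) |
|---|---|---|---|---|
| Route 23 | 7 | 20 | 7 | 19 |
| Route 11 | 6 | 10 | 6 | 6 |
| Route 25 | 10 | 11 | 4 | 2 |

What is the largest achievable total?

Rank every tier by rate: Route 23/T1 20 > Route 23/T2 19 > Route 25/T1 11 > Route 11/T1 10 > Route 11/T2 6 > Route 25/T2 2.
Fill Route 23 T1 block (7 at 20) ; 12 left.
Route 23 T2 at 19: fill all 7 ; 5 left.
Route 25 T1 at 11: only 5 left, fill 5.
Total = 20×7 + 19×7 + 11×5 = 328.

328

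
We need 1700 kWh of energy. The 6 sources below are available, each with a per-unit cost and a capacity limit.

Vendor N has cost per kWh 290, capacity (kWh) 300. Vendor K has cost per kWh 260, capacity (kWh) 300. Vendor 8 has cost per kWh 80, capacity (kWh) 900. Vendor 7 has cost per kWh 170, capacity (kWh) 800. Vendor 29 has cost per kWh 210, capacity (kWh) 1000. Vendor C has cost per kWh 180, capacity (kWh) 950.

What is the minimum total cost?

208000

Cheapest first:
Vendor 8 at 80: take all 900 kWh → 800 still needed.
Take 800 from Vendor 7 at 170 → need 0 more.
Vendor C, Vendor 29, Vendor K, Vendor N: unused.
Cost = 900×80 + 800×170 = 208000.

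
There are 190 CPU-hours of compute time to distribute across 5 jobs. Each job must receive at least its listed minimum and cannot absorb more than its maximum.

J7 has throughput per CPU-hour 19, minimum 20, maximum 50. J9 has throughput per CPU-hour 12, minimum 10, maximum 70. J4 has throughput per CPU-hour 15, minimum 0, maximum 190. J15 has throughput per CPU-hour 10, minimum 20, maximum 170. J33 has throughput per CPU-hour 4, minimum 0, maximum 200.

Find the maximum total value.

2920

Meeting every minimum uses 20+10+0+20+0 = 50 CPU-hours, leaving 140.
Order the jobs by throughput per CPU-hour: J7 19 > J4 15 > J9 12 > J15 10 > J33 4.
J7: +30 to 50 (cap) — 110 left.
J4: +110 (room for 190) → 110. Pool exhausted.
Total = 19×50 + 12×10 + 15×110 + 10×20 = 2920.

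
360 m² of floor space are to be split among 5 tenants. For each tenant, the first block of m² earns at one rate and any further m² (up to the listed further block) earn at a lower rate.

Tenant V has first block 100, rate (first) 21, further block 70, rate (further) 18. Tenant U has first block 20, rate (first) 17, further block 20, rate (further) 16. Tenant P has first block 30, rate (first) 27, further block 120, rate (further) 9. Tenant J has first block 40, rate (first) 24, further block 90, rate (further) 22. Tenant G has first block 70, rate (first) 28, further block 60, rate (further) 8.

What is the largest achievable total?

Order all 10 blocks by rate: Tenant G/T1 28 > Tenant P/T1 27 > Tenant J/T1 24 > Tenant J/T2 22 > Tenant V/T1 21 > Tenant V/T2 18 > Tenant U/T1 17 > Tenant U/T2 16 > Tenant P/T2 9 > Tenant G/T2 8.
Tenant G T1 at 28: fill all 70 ; 290 left.
Tenant P T1 at 27: fill all 30 ; 260 left.
Tenant J T1 at 24: fill all 40 ; 220 left.
Tenant J/T2 (22): +90 ; 130 left.
Fill Tenant V T1 block (100 at 21) ; 30 left.
30 remain; put them into Tenant V T2 at 18.
Total = 28×70 + 27×30 + 24×40 + 22×90 + 21×100 + 18×30 = 8350.

8350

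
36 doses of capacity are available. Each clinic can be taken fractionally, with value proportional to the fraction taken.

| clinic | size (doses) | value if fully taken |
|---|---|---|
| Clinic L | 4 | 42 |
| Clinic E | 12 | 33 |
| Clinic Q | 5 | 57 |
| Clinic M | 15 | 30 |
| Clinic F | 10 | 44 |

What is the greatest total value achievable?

Rank by value-to-size ratio: Clinic Q 57/5≈11.4, Clinic L 42/4≈10.5, Clinic F 44/10≈4.4, Clinic E 33/12≈2.75, Clinic M 30/15≈2.
All 5 doses of Clinic Q fit (value 57) → 31 remain.
All 4 doses of Clinic L fit (value 42) → 27 remain.
All 10 doses of Clinic F fit (value 44) → 17 remain.
Clinic E: take in full, 12 doses for value 33 → 5 left.
Fill the last 5 doses with part of Clinic M: 5/15 of it earns 10.
Total value = 186.

186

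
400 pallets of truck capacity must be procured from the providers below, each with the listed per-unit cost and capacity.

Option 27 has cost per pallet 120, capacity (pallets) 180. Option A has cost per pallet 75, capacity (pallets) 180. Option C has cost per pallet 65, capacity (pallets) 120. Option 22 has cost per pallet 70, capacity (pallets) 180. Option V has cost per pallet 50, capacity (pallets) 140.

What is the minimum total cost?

Cheapest first:
Option V (50): use full 140 ; 260 pallets to go.
Take 120 from Option C at 65 ; need 140 more.
Option 22 (70): take the remaining 140 ; done.
Option A, Option 27: unused.
Cost = 140×50 + 120×65 + 140×70 = 24600.

24600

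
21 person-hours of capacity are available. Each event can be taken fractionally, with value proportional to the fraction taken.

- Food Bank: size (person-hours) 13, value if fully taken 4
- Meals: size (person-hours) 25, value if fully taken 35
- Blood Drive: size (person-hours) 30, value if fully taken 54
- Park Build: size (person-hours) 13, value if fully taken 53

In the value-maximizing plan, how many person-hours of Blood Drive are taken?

Rank by value-to-size ratio: Park Build 53/13≈4.08, Blood Drive 54/30≈1.8, Meals 35/25≈1.4, Food Bank 4/13≈0.308.
Park Build: take in full, 13 person-hours for value 53 → 8 left.
Fill the last 8 person-hours with part of Blood Drive: 8/30 of it earns 14.4.

8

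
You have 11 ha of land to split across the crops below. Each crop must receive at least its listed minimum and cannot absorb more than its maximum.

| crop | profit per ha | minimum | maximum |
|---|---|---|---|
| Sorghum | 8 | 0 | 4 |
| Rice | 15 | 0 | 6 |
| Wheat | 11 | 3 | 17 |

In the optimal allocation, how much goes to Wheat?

5

Meeting every minimum uses 0+0+3 = 3 ha, leaving 8.
Order the crops by profit per ha: Rice 15 > Wheat 11 > Sorghum 8.
Rice takes 6 more to reach its cap of 6 → 2 left.
Wheat has room for 14 more but only 2 remain, so it gets 5.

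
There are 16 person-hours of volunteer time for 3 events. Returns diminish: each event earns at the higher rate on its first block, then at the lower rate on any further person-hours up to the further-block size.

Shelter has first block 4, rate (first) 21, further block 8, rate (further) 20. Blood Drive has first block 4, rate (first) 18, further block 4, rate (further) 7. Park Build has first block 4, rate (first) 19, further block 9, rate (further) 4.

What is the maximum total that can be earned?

320

Treat each block as its own option and order by rate: Shelter/first 21 > Shelter/second 20 > Park Build/first 19 > Blood Drive/first 18 > Blood Drive/second 7 > Park Build/second 4.
Fill Shelter first block (4 at 21) — 12 left.
Shelter/second (20): +8 — 4 left.
Fill Park Build first block (4 at 19) — 0 left.
Total = 21×4 + 20×8 + 19×4 = 320.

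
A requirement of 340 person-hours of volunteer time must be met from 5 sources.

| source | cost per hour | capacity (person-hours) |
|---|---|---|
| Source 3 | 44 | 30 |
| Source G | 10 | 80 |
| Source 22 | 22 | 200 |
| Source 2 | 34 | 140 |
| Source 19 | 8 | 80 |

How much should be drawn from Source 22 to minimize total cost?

180

Fill from the cheapest source first.
Take 80 from Source 19 at 8 ; need 260 more.
Source G (10): use full 80 ; 180 person-hours to go.
Take 180 from Source 22 at 22 to finish.
Source 2, Source 3: unused.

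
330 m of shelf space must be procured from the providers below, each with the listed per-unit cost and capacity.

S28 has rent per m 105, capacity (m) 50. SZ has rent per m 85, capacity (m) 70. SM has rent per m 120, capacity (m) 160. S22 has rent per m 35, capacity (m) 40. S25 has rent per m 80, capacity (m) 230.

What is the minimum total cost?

24900

Fill from the cheapest provider first.
Take 40 from S22 at 35 ; need 290 more.
S25 at 80: take all 230 m ; 60 still needed.
Take 60 from SZ at 85 to finish.
S28, SM: unused.
Cost = 40×35 + 230×80 + 60×85 = 24900.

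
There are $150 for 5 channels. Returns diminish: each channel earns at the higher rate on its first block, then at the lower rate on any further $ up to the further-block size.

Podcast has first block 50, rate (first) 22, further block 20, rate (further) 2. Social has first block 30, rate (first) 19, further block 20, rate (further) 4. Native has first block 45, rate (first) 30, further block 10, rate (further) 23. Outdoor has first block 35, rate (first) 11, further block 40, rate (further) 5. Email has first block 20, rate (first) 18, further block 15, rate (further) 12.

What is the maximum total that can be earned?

Rank every tier by rate: Native/first 30 > Native/second 23 > Podcast/first 22 > Social/first 19 > Email/first 18 > Email/second 12 > Outdoor/first 11 > Outdoor/second 5 > Social/second 4 > Podcast/second 2.
Native/first (30): +45 — 105 left.
Native/second (23): +10 — 95 left.
Podcast/first (22): +50 — 45 left.
Social/first (19): +30 — 15 left.
15 remain; put them into Email first at 18.
Total = 30×45 + 23×10 + 22×50 + 19×30 + 18×15 = 3520.

3520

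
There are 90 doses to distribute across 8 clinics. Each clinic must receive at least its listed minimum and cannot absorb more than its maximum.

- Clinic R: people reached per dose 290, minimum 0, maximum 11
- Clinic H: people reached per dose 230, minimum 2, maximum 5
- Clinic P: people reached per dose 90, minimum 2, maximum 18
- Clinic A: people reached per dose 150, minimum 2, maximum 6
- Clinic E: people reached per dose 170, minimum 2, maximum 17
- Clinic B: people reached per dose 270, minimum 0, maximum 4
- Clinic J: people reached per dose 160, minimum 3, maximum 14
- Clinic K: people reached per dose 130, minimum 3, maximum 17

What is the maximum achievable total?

Meeting every minimum uses 0+2+2+2+2+0+3+3 = 14 doses, leaving 76.
Order the clinics by people reached per dose: Clinic R 290 > Clinic B 270 > Clinic H 230 > Clinic E 170 > Clinic J 160 > Clinic A 150 > Clinic K 130 > Clinic P 90.
Give Clinic R 11 more to hit its cap of 11 ; 65 left.
Give Clinic B 4 more to hit its cap of 4 ; 61 left.
Clinic H: +3 to 5 (cap) ; 58 left.
Clinic E: +15 to 17 (cap) ; 43 left.
Clinic J takes 11 more to reach its cap of 14 ; 32 left.
Clinic A takes 4 more to reach its cap of 6 ; 28 left.
Clinic K takes 14 more to reach its cap of 17 ; 14 left.
Clinic P: +14 (room for 16) → 16. Pool exhausted.
Total = 290×11 + 230×5 + 90×16 + 150×6 + 170×17 + 270×4 + 160×14 + 130×17 = 15100.

15100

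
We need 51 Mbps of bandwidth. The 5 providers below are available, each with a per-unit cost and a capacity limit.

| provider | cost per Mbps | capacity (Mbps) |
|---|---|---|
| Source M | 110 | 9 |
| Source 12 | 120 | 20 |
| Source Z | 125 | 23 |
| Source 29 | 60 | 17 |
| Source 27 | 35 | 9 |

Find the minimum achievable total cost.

Cheapest first:
Source 27 at 35: take all 9 Mbps ; 42 still needed.
Source 29 at 60: take all 17 Mbps ; 25 still needed.
Source M at 110: take all 9 Mbps ; 16 still needed.
Source 12 at 120: take 16 of its 20 ; requirement met.
Source Z: unused.
Cost = 9×35 + 17×60 + 9×110 + 16×120 = 4245.

4245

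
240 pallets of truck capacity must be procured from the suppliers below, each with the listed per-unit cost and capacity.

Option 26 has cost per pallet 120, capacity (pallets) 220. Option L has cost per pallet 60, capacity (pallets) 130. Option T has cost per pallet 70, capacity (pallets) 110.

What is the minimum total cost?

Use suppliers in increasing cost order.
Take 130 from Option L at 60 — need 110 more.
Option T at 70: take all 110 pallets — 0 still needed.
Option 26: unused.
Cost = 130×60 + 110×70 = 15500.

15500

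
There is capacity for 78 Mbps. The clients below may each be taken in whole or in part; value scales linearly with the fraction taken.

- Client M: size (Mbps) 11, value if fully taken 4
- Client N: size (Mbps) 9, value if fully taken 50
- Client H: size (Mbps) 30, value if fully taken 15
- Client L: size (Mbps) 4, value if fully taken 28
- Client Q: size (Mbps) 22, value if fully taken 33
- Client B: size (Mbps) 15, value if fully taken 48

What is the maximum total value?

173

Rank by value-to-size ratio: Client L 28/4≈7, Client N 50/9≈5.56, Client B 48/15≈3.2, Client Q 33/22≈1.5, Client H 15/30≈0.5, Client M 4/11≈0.364.
All 4 Mbps of Client L fit (value 28) — 74 remain.
Take all of Client N (9 Mbps, value 50) — 65 Mbps left.
All 15 Mbps of Client B fit (value 48) — 50 remain.
Take all of Client Q (22 Mbps, value 33) — 28 Mbps left.
28 Mbps left: a 28/30 share of Client H gives 15×28/30 = 14.
Total value = 173.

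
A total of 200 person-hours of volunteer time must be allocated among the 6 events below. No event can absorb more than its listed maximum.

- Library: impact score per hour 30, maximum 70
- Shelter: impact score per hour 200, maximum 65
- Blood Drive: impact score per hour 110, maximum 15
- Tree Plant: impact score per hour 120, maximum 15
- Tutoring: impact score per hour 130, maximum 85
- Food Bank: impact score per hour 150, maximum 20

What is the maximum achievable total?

30500

Highest impact score per hour first: Shelter 200 > Food Bank 150 > Tutoring 130 > Tree Plant 120 > Blood Drive 110 > Library 30.
Give Shelter 65 to hit its cap of 65 → 135 left.
Food Bank: +20 to 20 (cap) → 115 left.
Give Tutoring 85 to hit its cap of 85 → 30 left.
Tree Plant: +15 to 15 (cap) → 15 left.
Blood Drive takes 15 to reach its cap of 15 → 0 left.
Total = 200×65 + 110×15 + 120×15 + 130×85 + 150×20 = 30500.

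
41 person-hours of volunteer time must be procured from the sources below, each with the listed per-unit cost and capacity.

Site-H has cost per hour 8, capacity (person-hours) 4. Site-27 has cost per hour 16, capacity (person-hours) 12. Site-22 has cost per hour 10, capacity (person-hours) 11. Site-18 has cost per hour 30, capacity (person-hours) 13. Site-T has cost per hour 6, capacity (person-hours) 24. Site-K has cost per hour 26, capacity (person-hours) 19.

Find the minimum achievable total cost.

318

Use sources in increasing cost order.
Site-T at 6: take all 24 person-hours — 17 still needed.
Site-H (8): use full 4 — 13 person-hours to go.
Take 11 from Site-22 at 10 — need 2 more.
Site-27 at 16: take 2 of its 12 — requirement met.
Site-K, Site-18: unused.
Cost = 24×6 + 4×8 + 11×10 + 2×16 = 318.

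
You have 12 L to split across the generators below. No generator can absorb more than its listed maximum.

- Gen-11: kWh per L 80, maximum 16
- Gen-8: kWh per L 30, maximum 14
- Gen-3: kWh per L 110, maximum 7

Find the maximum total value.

1170

Rank by kWh per L: Gen-3 110 > Gen-11 80 > Gen-8 30.
Gen-3: +7 to 7 (cap) — 5 left.
Gen-11 has room for 16 but only 5 remain, so it gets 5.
Total = 80×5 + 110×7 = 1170.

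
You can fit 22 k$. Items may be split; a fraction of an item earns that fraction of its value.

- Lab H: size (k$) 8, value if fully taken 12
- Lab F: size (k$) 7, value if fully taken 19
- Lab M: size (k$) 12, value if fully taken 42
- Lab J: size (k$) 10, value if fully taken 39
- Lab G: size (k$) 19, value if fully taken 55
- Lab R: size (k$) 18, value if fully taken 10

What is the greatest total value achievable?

81

Rank by value-to-size ratio: Lab J 39/10≈3.9, Lab M 42/12≈3.5, Lab G 55/19≈2.89, Lab F 19/7≈2.71, Lab H 12/8≈1.5, Lab R 10/18≈0.556.
All 10 k$ of Lab J fit (value 39) ; 12 remain.
Lab M: take in full, 12 k$ for value 42 ; 0 left.
Total value = 81.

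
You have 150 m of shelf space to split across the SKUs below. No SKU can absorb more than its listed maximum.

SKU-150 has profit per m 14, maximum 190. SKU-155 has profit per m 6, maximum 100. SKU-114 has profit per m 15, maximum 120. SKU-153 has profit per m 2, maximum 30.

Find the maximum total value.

2220

Order the SKUs by profit per m: SKU-114 15 > SKU-150 14 > SKU-155 6 > SKU-153 2.
SKU-114 takes 120 to reach its cap of 120 ; 30 left.
Only 30 left; SKU-150 takes them to reach 30.
Total = 14×30 + 15×120 = 2220.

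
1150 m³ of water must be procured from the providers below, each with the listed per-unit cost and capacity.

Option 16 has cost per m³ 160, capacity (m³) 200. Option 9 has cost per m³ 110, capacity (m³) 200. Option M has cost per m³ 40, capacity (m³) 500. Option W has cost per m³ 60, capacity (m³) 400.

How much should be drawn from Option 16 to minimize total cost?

50

Fill from the cheapest provider first.
Option M at 40: take all 500 m³ — 650 still needed.
Option W at 60: take all 400 m³ — 250 still needed.
Option 9 at 110: take all 200 m³ — 50 still needed.
Option 16 (160): take the remaining 50 — done.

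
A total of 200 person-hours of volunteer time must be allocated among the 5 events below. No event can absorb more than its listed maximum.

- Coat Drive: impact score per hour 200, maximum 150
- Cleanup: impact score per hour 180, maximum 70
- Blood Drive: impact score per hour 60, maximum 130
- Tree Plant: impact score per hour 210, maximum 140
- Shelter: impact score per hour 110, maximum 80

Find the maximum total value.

Rank by impact score per hour: Tree Plant 210 > Coat Drive 200 > Cleanup 180 > Shelter 110 > Blood Drive 60.
Tree Plant: +140 to 140 (cap) → 60 left.
Coat Drive has room for 150 but only 60 remain, so it gets 60.
Total = 200×60 + 210×140 = 41400.

41400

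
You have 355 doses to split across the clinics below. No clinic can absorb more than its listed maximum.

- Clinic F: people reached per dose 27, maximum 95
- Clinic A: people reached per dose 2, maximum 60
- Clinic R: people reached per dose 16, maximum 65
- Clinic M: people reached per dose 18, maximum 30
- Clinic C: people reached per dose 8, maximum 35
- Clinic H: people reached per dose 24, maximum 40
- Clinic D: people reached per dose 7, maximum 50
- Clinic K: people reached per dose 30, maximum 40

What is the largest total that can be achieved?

Highest people reached per dose first: Clinic K 30 > Clinic F 27 > Clinic H 24 > Clinic M 18 > Clinic R 16 > Clinic C 8 > Clinic D 7 > Clinic A 2.
Clinic K: +40 to 40 (cap) → 315 left.
Give Clinic F 95 to hit its cap of 95 → 220 left.
Give Clinic H 40 to hit its cap of 40 → 180 left.
Clinic M: +30 to 30 (cap) → 150 left.
Give Clinic R 65 to hit its cap of 65 → 85 left.
Clinic C: +35 to 35 (cap) → 50 left.
Give Clinic D 50 to hit its cap of 50 → 0 left.
Total = 27×95 + 16×65 + 18×30 + 8×35 + 24×40 + 7×50 + 30×40 = 6935.

6935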